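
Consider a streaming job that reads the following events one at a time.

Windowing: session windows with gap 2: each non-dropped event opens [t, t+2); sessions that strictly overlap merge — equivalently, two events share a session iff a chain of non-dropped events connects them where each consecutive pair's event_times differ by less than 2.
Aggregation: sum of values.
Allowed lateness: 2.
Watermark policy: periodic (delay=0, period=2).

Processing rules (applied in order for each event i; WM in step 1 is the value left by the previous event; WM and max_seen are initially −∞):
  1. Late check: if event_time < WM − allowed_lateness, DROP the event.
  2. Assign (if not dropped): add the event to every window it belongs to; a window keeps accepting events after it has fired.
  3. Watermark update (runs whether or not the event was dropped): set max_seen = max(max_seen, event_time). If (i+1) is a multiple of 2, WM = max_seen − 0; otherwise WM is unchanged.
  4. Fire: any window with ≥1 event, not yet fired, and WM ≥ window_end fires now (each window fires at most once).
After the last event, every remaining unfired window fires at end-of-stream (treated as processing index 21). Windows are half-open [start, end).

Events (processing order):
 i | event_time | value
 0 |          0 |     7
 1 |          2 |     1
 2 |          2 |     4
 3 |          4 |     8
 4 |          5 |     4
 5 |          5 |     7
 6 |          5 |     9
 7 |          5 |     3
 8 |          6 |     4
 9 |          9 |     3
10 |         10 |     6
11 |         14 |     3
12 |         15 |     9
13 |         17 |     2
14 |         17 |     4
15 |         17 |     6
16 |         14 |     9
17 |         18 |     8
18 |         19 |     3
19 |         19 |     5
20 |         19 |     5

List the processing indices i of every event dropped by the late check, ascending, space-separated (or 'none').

16

i=0 t=0 v=7: → [0,2); WM=−∞
i=1 t=2 v=1: → [2,4); WM=2
i=2 t=2 v=4: → [2,4); WM=2
i=3 t=4 v=8: → [4,6); WM=4
i=4 t=5 v=4: → [4,7); WM=4
i=5 t=5 v=7: → [4,7); WM=5
i=6 t=5 v=9: → [4,7); WM=5
i=7 t=5 v=3: → [4,7); WM=5
i=8 t=6 v=4: → [4,8); WM=5
i=9 t=9 v=3: → [9,11); WM=9
i=10 t=10 v=6: → [9,12); WM=9
i=11 t=14 v=3: → [14,16); WM=14
i=12 t=15 v=9: → [14,17); WM=14
i=13 t=17 v=2: → [17,19); WM=17
i=14 t=17 v=4: → [17,19); WM=17
i=15 t=17 v=6: → [17,19); WM=17
i=16 t=14 v=9: DROP (t<17-2); WM=17
i=17 t=18 v=8: → [17,20); WM=18
i=18 t=19 v=3: → [17,21); WM=18
i=19 t=19 v=5: → [17,21); WM=19
i=20 t=19 v=5: → [17,21); WM=19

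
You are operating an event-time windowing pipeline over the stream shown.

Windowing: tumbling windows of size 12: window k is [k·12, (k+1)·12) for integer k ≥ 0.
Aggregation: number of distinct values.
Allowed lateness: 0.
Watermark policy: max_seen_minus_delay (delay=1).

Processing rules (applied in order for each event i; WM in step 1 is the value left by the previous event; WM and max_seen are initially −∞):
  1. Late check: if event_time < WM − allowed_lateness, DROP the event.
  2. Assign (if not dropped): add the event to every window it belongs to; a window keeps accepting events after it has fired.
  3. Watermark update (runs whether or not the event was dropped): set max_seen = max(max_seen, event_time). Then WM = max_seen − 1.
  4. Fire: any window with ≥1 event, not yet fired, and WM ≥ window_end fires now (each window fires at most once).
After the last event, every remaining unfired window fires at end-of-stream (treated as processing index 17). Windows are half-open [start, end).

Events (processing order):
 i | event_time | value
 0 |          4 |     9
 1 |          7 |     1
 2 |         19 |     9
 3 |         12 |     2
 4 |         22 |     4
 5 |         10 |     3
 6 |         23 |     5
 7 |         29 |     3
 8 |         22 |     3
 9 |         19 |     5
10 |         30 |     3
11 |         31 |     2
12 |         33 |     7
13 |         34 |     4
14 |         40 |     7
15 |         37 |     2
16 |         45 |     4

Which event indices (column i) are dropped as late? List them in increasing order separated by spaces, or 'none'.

3 5 8 9 15

i=0 t=4 v=9: → [0,12); WM=3
i=1 t=7 v=1: → [0,12); WM=6
i=2 t=19 v=9: → [12,24); WM=18; [0,12) fires=2
i=3 t=12 v=2: DROP (t<18-0); WM=18
i=4 t=22 v=4: → [12,24); WM=21
i=5 t=10 v=3: DROP (t<21-0); WM=21
i=6 t=23 v=5: → [12,24); WM=22
i=7 t=29 v=3: → [24,36); WM=28; [12,24) fires=3
i=8 t=22 v=3: DROP (t<28-0); WM=28
i=9 t=19 v=5: DROP (t<28-0); WM=28
i=10 t=30 v=3: → [24,36); WM=29
i=11 t=31 v=2: → [24,36); WM=30
i=12 t=33 v=7: → [24,36); WM=32
i=13 t=34 v=4: → [24,36); WM=33
i=14 t=40 v=7: → [36,48); WM=39; [24,36) fires=4
i=15 t=37 v=2: DROP (t<39-0); WM=39
i=16 t=45 v=4: → [36,48); WM=44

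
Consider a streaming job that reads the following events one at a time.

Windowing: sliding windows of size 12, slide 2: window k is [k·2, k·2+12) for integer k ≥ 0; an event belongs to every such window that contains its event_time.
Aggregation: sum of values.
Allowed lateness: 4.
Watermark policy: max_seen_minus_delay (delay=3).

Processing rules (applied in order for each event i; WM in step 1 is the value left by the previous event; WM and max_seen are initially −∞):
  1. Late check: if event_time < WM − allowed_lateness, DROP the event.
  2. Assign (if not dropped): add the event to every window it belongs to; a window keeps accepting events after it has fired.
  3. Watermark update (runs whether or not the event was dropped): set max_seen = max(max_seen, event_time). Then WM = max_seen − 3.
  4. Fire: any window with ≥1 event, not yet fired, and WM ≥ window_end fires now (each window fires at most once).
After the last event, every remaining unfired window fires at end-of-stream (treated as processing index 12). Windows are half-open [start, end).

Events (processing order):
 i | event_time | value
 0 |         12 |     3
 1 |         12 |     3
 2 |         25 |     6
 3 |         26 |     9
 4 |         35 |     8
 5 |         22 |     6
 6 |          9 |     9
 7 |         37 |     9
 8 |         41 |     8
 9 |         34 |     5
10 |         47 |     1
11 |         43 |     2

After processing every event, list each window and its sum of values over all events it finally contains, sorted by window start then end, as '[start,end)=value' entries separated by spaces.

i=0 t=12 v=3: → [12,24),[10,22),[8,20),[6,18),[4,16),[2,14); WM=9
i=1 t=12 v=3: → [12,24),[10,22),[8,20),[6,18),[4,16),[2,14); WM=9
i=2 t=25 v=6: → [24,36),[22,34),[20,32),[18,30),[16,28),[14,26); WM=22; [2,14) fires=6 [4,16) fires=6 [6,18) fires=6 [8,20) fires=6 [10,22) fires=6
i=3 t=26 v=9: → [26,38),[24,36),[22,34),[20,32),[18,30),[16,28); WM=23
i=4 t=35 v=8: → [34,46),[32,44),[30,42),[28,40),[26,38),[24,36); WM=32; [12,24) fires=6 [14,26) fires=6 [16,28) fires=15 [18,30) fires=15 [20,32) fires=15
i=5 t=22 v=6: DROP (t<32-4); WM=32
i=6 t=9 v=9: DROP (t<32-4); WM=32
i=7 t=37 v=9: → [36,48),[34,46),[32,44),[30,42),[28,40),[26,38); WM=34; [22,34) fires=15
i=8 t=41 v=8: → [40,52),[38,50),[36,48),[34,46),[32,44),[30,42); WM=38; [24,36) fires=23 [26,38) fires=26
i=9 t=34 v=5: → [34,46),[32,44),[30,42),[28,40),[26,38),[24,36); WM=38
i=10 t=47 v=1: → [46,58),[44,56),[42,54),[40,52),[38,50),[36,48); WM=44; [28,40) fires=22 [30,42) fires=30 [32,44) fires=30
i=11 t=43 v=2: → [42,54),[40,52),[38,50),[36,48),[34,46),[32,44); WM=44

[2,14)=6 [4,16)=6 [6,18)=6 [8,20)=6 [10,22)=6 [12,24)=6 [14,26)=6 [16,28)=15 [18,30)=15 [20,32)=15 [22,34)=15 [24,36)=28 [26,38)=31 [28,40)=22 [30,42)=30 [32,44)=32 [34,46)=32 [36,48)=20 [38,50)=11 [40,52)=11 [42,54)=3 [44,56)=1 [46,58)=1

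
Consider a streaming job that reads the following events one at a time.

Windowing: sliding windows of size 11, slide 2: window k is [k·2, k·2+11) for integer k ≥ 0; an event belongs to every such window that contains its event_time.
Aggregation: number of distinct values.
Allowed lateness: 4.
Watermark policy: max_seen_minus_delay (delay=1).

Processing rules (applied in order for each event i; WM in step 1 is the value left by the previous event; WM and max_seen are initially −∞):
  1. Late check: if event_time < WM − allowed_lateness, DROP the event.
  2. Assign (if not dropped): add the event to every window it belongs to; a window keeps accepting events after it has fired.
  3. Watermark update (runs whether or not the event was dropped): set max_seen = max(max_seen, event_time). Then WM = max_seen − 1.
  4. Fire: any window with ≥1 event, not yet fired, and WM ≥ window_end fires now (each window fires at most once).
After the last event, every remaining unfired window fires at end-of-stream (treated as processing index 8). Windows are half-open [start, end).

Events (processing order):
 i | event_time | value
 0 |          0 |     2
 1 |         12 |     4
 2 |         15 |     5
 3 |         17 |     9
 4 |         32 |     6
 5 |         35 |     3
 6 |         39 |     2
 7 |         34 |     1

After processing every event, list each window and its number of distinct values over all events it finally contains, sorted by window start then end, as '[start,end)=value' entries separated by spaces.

[0,11)=1 [2,13)=1 [4,15)=1 [6,17)=2 [8,19)=3 [10,21)=3 [12,23)=3 [14,25)=2 [16,27)=1 [22,33)=1 [24,35)=2 [26,37)=3 [28,39)=3 [30,41)=4 [32,43)=4 [34,45)=3 [36,47)=1 [38,49)=1

i=0 t=0 v=2: → [0,11); WM=-1
i=1 t=12 v=4: → [12,23),[10,21),[8,19),[6,17),[4,15),[2,13); WM=11; [0,11) fires=1
i=2 t=15 v=5: → [14,25),[12,23),[10,21),[8,19),[6,17); WM=14; [2,13) fires=1
i=3 t=17 v=9: → [16,27),[14,25),[12,23),[10,21),[8,19); WM=16; [4,15) fires=1
i=4 t=32 v=6: → [32,43),[30,41),[28,39),[26,37),[24,35),[22,33); WM=31; [6,17) fires=2 [8,19) fires=3 [10,21) fires=3 [12,23) fires=3 [14,25) fires=2 [16,27) fires=1
i=5 t=35 v=3: → [34,45),[32,43),[30,41),[28,39),[26,37); WM=34; [22,33) fires=1
i=6 t=39 v=2: → [38,49),[36,47),[34,45),[32,43),[30,41); WM=38; [24,35) fires=1 [26,37) fires=2
i=7 t=34 v=1: → [34,45),[32,43),[30,41),[28,39),[26,37),[24,35); WM=38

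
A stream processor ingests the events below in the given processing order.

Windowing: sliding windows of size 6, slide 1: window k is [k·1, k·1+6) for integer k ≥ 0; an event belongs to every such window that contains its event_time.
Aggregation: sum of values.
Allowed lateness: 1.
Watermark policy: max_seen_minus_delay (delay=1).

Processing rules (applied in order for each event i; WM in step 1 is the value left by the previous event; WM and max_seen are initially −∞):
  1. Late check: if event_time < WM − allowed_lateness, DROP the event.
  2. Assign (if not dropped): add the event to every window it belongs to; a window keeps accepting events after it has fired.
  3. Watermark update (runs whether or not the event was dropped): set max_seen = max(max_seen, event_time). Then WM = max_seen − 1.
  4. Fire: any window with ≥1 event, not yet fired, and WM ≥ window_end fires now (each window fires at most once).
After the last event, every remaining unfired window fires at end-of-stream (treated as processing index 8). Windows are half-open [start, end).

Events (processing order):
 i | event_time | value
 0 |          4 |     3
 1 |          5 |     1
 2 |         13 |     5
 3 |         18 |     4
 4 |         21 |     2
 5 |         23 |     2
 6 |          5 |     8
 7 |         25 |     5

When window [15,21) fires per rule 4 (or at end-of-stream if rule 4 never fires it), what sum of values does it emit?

i=0 t=4 v=3: → [4,10),[3,9),[2,8),[1,7),[0,6); WM=3
i=1 t=5 v=1: → [5,11),[4,10),[3,9),[2,8),[1,7),[0,6); WM=4
i=2 t=13 v=5: → [13,19),[12,18),[11,17),[10,16),[9,15),[8,14); WM=12; [0,6) fires=4 [1,7) fires=4 [2,8) fires=4 [3,9) fires=4 [4,10) fires=4 [5,11) fires=1
i=3 t=18 v=4: → [18,24),[17,23),[16,22),[15,21),[14,20),[13,19); WM=17; [8,14) fires=5 [9,15) fires=5 [10,16) fires=5 [11,17) fires=5
i=4 t=21 v=2: → [21,27),[20,26),[19,25),[18,24),[17,23),[16,22); WM=20; [12,18) fires=5 [13,19) fires=9 [14,20) fires=4
i=5 t=23 v=2: → [23,29),[22,28),[21,27),[20,26),[19,25),[18,24); WM=22; [15,21) fires=4 [16,22) fires=6
i=6 t=5 v=8: DROP (t<22-1); WM=22
i=7 t=25 v=5: → [25,31),[24,30),[23,29),[22,28),[21,27),[20,26); WM=24; [17,23) fires=6 [18,24) fires=8

4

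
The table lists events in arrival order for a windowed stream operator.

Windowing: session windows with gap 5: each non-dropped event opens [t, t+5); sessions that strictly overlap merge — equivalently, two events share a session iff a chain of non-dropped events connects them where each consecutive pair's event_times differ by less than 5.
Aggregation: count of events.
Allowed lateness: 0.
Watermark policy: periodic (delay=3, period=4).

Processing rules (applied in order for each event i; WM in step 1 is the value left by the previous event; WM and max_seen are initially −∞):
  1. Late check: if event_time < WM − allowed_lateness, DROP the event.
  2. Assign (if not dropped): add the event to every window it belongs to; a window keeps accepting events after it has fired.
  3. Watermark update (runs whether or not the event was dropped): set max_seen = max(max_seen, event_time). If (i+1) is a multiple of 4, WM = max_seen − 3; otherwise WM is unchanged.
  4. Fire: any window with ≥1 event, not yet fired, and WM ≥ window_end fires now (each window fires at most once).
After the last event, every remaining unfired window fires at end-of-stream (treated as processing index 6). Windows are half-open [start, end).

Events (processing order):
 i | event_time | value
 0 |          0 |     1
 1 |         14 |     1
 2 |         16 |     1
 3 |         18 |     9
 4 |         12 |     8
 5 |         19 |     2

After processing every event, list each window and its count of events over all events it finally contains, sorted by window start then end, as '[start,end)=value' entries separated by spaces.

[0,5)=1 [14,24)=4

i=0 t=0 v=1: → [0,5); WM=−∞
i=1 t=14 v=1: → [14,19); WM=−∞
i=2 t=16 v=1: → [14,21); WM=−∞
i=3 t=18 v=9: → [14,23); WM=15
i=4 t=12 v=8: DROP (t<15-0); WM=15
i=5 t=19 v=2: → [14,24); WM=15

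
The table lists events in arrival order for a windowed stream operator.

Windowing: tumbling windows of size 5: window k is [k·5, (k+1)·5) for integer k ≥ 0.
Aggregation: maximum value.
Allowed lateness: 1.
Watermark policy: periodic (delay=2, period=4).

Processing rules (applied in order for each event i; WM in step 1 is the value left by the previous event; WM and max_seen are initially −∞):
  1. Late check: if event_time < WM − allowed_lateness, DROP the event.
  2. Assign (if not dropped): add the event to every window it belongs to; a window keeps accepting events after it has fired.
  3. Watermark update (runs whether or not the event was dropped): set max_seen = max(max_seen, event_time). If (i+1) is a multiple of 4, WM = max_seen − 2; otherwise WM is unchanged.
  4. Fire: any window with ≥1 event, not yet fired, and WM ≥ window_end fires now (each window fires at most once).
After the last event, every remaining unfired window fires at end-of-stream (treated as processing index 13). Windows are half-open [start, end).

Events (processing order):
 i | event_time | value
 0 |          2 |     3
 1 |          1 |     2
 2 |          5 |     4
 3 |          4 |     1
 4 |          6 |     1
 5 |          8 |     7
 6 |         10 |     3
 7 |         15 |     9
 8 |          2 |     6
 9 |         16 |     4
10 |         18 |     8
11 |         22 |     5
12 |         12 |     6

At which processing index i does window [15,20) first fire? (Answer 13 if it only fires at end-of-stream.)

i=0 t=2 v=3: → [0,5); WM=−∞
i=1 t=1 v=2: → [0,5); WM=−∞
i=2 t=5 v=4: → [5,10); WM=−∞
i=3 t=4 v=1: → [0,5); WM=3
i=4 t=6 v=1: → [5,10); WM=3
i=5 t=8 v=7: → [5,10); WM=3
i=6 t=10 v=3: → [10,15); WM=3
i=7 t=15 v=9: → [15,20); WM=13; [0,5) fires=3 [5,10) fires=7
i=8 t=2 v=6: DROP (t<13-1); WM=13
i=9 t=16 v=4: → [15,20); WM=13
i=10 t=18 v=8: → [15,20); WM=13
i=11 t=22 v=5: → [20,25); WM=20; [10,15) fires=3 [15,20) fires=9
i=12 t=12 v=6: DROP (t<20-1); WM=20

11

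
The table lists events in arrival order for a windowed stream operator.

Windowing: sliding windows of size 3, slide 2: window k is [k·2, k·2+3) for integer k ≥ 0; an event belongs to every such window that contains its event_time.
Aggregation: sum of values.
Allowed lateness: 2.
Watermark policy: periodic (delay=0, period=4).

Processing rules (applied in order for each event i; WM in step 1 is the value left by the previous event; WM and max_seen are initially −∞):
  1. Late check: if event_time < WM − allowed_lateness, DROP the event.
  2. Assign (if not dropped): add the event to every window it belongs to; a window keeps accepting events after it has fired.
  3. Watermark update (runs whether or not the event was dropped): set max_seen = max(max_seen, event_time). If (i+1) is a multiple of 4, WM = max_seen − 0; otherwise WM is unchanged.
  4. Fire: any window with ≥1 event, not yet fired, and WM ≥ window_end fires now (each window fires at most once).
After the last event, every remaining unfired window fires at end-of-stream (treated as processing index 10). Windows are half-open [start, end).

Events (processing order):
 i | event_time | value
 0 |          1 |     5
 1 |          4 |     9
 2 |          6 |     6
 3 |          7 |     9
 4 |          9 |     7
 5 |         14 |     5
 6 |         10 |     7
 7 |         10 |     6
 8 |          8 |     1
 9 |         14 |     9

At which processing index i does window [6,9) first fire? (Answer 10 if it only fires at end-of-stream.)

7

i=0 t=1 v=5: → [0,3); WM=−∞
i=1 t=4 v=9: → [4,7),[2,5); WM=−∞
i=2 t=6 v=6: → [6,9),[4,7); WM=−∞
i=3 t=7 v=9: → [6,9); WM=7; [0,3) fires=5 [2,5) fires=9 [4,7) fires=15
i=4 t=9 v=7: → [8,11); WM=7
i=5 t=14 v=5: → [14,17),[12,15); WM=7
i=6 t=10 v=7: → [10,13),[8,11); WM=7
i=7 t=10 v=6: → [10,13),[8,11); WM=14; [6,9) fires=15 [8,11) fires=20 [10,13) fires=13
i=8 t=8 v=1: DROP (t<14-2); WM=14
i=9 t=14 v=9: → [14,17),[12,15); WM=14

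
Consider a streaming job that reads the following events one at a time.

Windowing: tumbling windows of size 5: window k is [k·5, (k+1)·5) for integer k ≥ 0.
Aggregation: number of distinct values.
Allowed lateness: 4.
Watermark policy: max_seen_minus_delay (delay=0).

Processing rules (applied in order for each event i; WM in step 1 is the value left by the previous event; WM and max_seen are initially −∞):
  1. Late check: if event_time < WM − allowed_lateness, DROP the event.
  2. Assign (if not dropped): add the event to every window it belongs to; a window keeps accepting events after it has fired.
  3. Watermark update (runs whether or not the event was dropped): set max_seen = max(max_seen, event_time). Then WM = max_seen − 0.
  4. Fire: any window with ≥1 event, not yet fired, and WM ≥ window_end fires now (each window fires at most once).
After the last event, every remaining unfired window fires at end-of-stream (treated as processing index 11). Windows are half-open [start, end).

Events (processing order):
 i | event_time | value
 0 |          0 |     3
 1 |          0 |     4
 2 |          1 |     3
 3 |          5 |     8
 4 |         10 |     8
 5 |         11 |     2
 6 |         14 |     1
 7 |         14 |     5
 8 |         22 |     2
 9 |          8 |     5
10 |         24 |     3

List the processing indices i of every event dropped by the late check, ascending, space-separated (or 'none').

i=0 t=0 v=3: → [0,5); WM=0
i=1 t=0 v=4: → [0,5); WM=0
i=2 t=1 v=3: → [0,5); WM=1
i=3 t=5 v=8: → [5,10); WM=5; [0,5) fires=2
i=4 t=10 v=8: → [10,15); WM=10; [5,10) fires=1
i=5 t=11 v=2: → [10,15); WM=11
i=6 t=14 v=1: → [10,15); WM=14
i=7 t=14 v=5: → [10,15); WM=14
i=8 t=22 v=2: → [20,25); WM=22; [10,15) fires=4
i=9 t=8 v=5: DROP (t<22-4); WM=22
i=10 t=24 v=3: → [20,25); WM=24

9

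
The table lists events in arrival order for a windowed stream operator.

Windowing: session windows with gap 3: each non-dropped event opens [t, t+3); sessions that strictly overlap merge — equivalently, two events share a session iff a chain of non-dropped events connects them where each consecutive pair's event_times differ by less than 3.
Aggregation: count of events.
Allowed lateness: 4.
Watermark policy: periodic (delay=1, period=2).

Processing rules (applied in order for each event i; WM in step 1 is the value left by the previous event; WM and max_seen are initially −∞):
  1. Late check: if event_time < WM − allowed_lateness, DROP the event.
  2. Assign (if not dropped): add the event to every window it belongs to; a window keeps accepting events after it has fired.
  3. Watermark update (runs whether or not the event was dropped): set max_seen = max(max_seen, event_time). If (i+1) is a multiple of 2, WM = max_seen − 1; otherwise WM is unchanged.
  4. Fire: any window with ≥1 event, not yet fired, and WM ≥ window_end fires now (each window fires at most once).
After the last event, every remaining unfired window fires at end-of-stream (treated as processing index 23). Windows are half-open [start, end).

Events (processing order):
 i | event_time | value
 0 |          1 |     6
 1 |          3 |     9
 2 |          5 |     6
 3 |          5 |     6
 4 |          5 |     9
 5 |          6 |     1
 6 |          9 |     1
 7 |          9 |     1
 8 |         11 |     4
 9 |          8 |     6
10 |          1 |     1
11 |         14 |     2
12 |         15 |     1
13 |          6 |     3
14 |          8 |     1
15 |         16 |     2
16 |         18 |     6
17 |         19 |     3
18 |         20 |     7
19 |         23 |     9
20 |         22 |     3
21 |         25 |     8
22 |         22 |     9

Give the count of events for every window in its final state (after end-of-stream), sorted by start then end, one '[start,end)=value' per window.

[1,14)=10 [14,28)=10

i=0 t=1 v=6: → [1,4); WM=−∞
i=1 t=3 v=9: → [1,6); WM=2
i=2 t=5 v=6: → [1,8); WM=2
i=3 t=5 v=6: → [1,8); WM=4
i=4 t=5 v=9: → [1,8); WM=4
i=5 t=6 v=1: → [1,9); WM=5
i=6 t=9 v=1: → [9,12); WM=5
i=7 t=9 v=1: → [9,12); WM=8
i=8 t=11 v=4: → [9,14); WM=8
i=9 t=8 v=6: → [1,14); WM=10
i=10 t=1 v=1: DROP (t<10-4); WM=10
i=11 t=14 v=2: → [14,17); WM=13
i=12 t=15 v=1: → [14,18); WM=13
i=13 t=6 v=3: DROP (t<13-4); WM=14
i=14 t=8 v=1: DROP (t<14-4); WM=14
i=15 t=16 v=2: → [14,19); WM=15
i=16 t=18 v=6: → [14,21); WM=15
i=17 t=19 v=3: → [14,22); WM=18
i=18 t=20 v=7: → [14,23); WM=18
i=19 t=23 v=9: → [23,26); WM=22
i=20 t=22 v=3: → [14,26); WM=22
i=21 t=25 v=8: → [14,28); WM=24
i=22 t=22 v=9: → [14,28); WM=24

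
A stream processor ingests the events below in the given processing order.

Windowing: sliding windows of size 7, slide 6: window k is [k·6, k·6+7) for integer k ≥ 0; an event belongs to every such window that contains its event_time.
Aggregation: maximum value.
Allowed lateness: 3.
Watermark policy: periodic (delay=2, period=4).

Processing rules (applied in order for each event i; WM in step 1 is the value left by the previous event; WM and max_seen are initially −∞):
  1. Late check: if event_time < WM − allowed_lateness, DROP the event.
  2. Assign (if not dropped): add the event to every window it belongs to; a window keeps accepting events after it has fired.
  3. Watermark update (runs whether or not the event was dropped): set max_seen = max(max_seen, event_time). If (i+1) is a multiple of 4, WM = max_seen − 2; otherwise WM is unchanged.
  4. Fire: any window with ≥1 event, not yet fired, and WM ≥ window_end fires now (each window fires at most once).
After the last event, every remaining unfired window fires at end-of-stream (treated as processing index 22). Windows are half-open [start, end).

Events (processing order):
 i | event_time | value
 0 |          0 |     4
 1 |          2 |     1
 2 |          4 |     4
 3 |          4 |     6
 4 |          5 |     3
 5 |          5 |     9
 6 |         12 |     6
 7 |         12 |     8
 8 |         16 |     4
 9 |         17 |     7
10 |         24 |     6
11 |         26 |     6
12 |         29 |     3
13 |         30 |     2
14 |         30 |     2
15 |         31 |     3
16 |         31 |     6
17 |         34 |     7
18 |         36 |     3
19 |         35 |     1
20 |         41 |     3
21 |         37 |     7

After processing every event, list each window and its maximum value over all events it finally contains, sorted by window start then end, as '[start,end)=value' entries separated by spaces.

i=0 t=0 v=4: → [0,7); WM=−∞
i=1 t=2 v=1: → [0,7); WM=−∞
i=2 t=4 v=4: → [0,7); WM=−∞
i=3 t=4 v=6: → [0,7); WM=2
i=4 t=5 v=3: → [0,7); WM=2
i=5 t=5 v=9: → [0,7); WM=2
i=6 t=12 v=6: → [12,19),[6,13); WM=2
i=7 t=12 v=8: → [12,19),[6,13); WM=10; [0,7) fires=9
i=8 t=16 v=4: → [12,19); WM=10
i=9 t=17 v=7: → [12,19); WM=10
i=10 t=24 v=6: → [24,31),[18,25); WM=10
i=11 t=26 v=6: → [24,31); WM=24; [6,13) fires=8 [12,19) fires=8
i=12 t=29 v=3: → [24,31); WM=24
i=13 t=30 v=2: → [30,37),[24,31); WM=24
i=14 t=30 v=2: → [30,37),[24,31); WM=24
i=15 t=31 v=3: → [30,37); WM=29; [18,25) fires=6
i=16 t=31 v=6: → [30,37); WM=29
i=17 t=34 v=7: → [30,37); WM=29
i=18 t=36 v=3: → [36,43),[30,37); WM=29
i=19 t=35 v=1: → [30,37); WM=34; [24,31) fires=6
i=20 t=41 v=3: → [36,43); WM=34
i=21 t=37 v=7: → [36,43); WM=34

[0,7)=9 [6,13)=8 [12,19)=8 [18,25)=6 [24,31)=6 [30,37)=7 [36,43)=7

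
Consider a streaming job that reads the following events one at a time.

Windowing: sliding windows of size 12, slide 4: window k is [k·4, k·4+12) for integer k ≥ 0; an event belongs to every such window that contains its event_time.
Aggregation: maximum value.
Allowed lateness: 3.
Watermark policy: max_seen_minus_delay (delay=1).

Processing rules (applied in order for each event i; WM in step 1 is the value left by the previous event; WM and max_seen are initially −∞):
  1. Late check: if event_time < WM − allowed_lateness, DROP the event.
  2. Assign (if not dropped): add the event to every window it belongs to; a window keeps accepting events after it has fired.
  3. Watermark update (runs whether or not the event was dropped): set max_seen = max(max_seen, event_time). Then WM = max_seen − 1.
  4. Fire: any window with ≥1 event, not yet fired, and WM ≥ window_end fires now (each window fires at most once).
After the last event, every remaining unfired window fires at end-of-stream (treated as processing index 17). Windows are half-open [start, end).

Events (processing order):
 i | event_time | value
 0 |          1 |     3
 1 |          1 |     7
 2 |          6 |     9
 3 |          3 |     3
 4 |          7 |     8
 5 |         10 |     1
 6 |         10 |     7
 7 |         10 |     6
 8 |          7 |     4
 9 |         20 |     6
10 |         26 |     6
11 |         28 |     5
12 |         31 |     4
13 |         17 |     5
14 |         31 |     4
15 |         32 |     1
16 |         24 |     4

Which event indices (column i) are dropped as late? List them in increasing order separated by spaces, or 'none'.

i=0 t=1 v=3: → [0,12); WM=0
i=1 t=1 v=7: → [0,12); WM=0
i=2 t=6 v=9: → [4,16),[0,12); WM=5
i=3 t=3 v=3: → [0,12); WM=5
i=4 t=7 v=8: → [4,16),[0,12); WM=6
i=5 t=10 v=1: → [8,20),[4,16),[0,12); WM=9
i=6 t=10 v=7: → [8,20),[4,16),[0,12); WM=9
i=7 t=10 v=6: → [8,20),[4,16),[0,12); WM=9
i=8 t=7 v=4: → [4,16),[0,12); WM=9
i=9 t=20 v=6: → [20,32),[16,28),[12,24); WM=19; [0,12) fires=9 [4,16) fires=9
i=10 t=26 v=6: → [24,36),[20,32),[16,28); WM=25; [8,20) fires=7 [12,24) fires=6
i=11 t=28 v=5: → [28,40),[24,36),[20,32); WM=27
i=12 t=31 v=4: → [28,40),[24,36),[20,32); WM=30; [16,28) fires=6
i=13 t=17 v=5: DROP (t<30-3); WM=30
i=14 t=31 v=4: → [28,40),[24,36),[20,32); WM=30
i=15 t=32 v=1: → [32,44),[28,40),[24,36); WM=31
i=16 t=24 v=4: DROP (t<31-3); WM=31

13 16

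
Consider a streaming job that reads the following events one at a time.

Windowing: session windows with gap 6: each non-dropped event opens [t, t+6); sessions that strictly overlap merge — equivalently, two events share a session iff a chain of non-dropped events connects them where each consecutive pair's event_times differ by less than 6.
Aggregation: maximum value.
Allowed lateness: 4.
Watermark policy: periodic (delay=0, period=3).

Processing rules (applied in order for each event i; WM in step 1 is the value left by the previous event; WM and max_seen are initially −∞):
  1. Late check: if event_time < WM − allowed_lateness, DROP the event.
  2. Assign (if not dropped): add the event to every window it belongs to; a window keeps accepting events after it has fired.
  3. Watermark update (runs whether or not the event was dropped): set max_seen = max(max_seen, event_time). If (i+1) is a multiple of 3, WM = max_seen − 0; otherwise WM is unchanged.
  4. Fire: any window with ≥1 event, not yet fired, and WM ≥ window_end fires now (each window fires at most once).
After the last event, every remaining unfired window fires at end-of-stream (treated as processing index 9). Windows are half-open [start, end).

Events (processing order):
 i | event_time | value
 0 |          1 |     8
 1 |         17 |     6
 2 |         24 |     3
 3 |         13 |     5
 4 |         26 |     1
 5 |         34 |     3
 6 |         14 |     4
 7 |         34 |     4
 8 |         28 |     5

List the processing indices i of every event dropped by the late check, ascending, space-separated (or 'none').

3 6 8

i=0 t=1 v=8: → [1,7); WM=−∞
i=1 t=17 v=6: → [17,23); WM=−∞
i=2 t=24 v=3: → [24,30); WM=24
i=3 t=13 v=5: DROP (t<24-4); WM=24
i=4 t=26 v=1: → [24,32); WM=24
i=5 t=34 v=3: → [34,40); WM=34
i=6 t=14 v=4: DROP (t<34-4); WM=34
i=7 t=34 v=4: → [34,40); WM=34
i=8 t=28 v=5: DROP (t<34-4); WM=34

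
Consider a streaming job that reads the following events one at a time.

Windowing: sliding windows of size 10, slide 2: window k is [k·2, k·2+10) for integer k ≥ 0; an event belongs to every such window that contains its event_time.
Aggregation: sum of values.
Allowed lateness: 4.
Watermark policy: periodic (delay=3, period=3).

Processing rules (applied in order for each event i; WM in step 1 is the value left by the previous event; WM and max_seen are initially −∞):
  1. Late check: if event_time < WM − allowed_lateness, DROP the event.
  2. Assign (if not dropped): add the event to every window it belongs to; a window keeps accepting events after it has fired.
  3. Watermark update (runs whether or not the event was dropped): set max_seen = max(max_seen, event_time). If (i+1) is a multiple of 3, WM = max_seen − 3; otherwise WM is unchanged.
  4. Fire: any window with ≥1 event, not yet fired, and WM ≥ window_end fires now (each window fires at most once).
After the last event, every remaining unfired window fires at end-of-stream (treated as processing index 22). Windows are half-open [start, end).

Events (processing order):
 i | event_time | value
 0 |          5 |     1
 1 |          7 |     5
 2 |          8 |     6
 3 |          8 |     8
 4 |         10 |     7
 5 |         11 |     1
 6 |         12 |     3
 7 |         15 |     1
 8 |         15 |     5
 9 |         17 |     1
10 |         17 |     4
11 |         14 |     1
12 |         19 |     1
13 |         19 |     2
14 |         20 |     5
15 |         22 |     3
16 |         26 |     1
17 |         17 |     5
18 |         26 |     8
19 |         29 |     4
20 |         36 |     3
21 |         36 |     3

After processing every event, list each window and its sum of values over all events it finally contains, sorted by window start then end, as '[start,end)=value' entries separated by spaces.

[0,10)=20 [2,12)=28 [4,14)=31 [6,16)=37 [8,18)=42 [10,20)=31 [12,22)=28 [14,24)=28 [16,26)=21 [18,28)=20 [20,30)=21 [22,32)=16 [24,34)=13 [26,36)=13 [28,38)=10 [30,40)=6 [32,42)=6 [34,44)=6 [36,46)=6

i=0 t=5 v=1: → [4,14),[2,12),[0,10); WM=−∞
i=1 t=7 v=5: → [6,16),[4,14),[2,12),[0,10); WM=−∞
i=2 t=8 v=6: → [8,18),[6,16),[4,14),[2,12),[0,10); WM=5
i=3 t=8 v=8: → [8,18),[6,16),[4,14),[2,12),[0,10); WM=5
i=4 t=10 v=7: → [10,20),[8,18),[6,16),[4,14),[2,12); WM=5
i=5 t=11 v=1: → [10,20),[8,18),[6,16),[4,14),[2,12); WM=8
i=6 t=12 v=3: → [12,22),[10,20),[8,18),[6,16),[4,14); WM=8
i=7 t=15 v=1: → [14,24),[12,22),[10,20),[8,18),[6,16); WM=8
i=8 t=15 v=5: → [14,24),[12,22),[10,20),[8,18),[6,16); WM=12; [0,10) fires=20 [2,12) fires=28
i=9 t=17 v=1: → [16,26),[14,24),[12,22),[10,20),[8,18); WM=12
i=10 t=17 v=4: → [16,26),[14,24),[12,22),[10,20),[8,18); WM=12
i=11 t=14 v=1: → [14,24),[12,22),[10,20),[8,18),[6,16); WM=14; [4,14) fires=31
i=12 t=19 v=1: → [18,28),[16,26),[14,24),[12,22),[10,20); WM=14
i=13 t=19 v=2: → [18,28),[16,26),[14,24),[12,22),[10,20); WM=14
i=14 t=20 v=5: → [20,30),[18,28),[16,26),[14,24),[12,22); WM=17; [6,16) fires=37
i=15 t=22 v=3: → [22,32),[20,30),[18,28),[16,26),[14,24); WM=17
i=16 t=26 v=1: → [26,36),[24,34),[22,32),[20,30),[18,28); WM=17
i=17 t=17 v=5: → [16,26),[14,24),[12,22),[10,20),[8,18); WM=23; [8,18) fires=42 [10,20) fires=31 [12,22) fires=28
i=18 t=26 v=8: → [26,36),[24,34),[22,32),[20,30),[18,28); WM=23
i=19 t=29 v=4: → [28,38),[26,36),[24,34),[22,32),[20,30); WM=23
i=20 t=36 v=3: → [36,46),[34,44),[32,42),[30,40),[28,38); WM=33; [14,24) fires=28 [16,26) fires=21 [18,28) fires=20 [20,30) fires=21 [22,32) fires=16
i=21 t=36 v=3: → [36,46),[34,44),[32,42),[30,40),[28,38); WM=33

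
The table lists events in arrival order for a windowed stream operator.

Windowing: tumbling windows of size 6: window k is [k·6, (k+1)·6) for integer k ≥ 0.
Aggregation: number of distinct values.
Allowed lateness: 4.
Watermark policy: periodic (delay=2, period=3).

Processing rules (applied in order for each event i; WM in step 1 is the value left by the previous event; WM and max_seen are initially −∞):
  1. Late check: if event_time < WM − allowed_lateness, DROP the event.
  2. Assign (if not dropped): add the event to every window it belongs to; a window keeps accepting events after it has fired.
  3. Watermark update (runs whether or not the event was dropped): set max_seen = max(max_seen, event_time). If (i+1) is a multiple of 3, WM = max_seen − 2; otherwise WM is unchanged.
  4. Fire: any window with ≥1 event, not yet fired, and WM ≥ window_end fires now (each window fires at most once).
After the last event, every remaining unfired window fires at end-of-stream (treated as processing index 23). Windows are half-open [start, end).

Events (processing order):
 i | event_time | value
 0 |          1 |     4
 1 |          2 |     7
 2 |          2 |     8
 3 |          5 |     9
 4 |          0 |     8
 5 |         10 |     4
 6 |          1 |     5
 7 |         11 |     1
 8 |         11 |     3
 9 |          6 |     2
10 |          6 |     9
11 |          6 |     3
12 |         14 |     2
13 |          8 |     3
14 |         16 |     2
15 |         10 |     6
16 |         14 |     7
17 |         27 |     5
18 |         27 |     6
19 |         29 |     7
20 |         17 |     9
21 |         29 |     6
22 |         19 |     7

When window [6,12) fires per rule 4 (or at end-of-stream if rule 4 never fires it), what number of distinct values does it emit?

i=0 t=1 v=4: → [0,6); WM=−∞
i=1 t=2 v=7: → [0,6); WM=−∞
i=2 t=2 v=8: → [0,6); WM=0
i=3 t=5 v=9: → [0,6); WM=0
i=4 t=0 v=8: → [0,6); WM=0
i=5 t=10 v=4: → [6,12); WM=8; [0,6) fires=4
i=6 t=1 v=5: DROP (t<8-4); WM=8
i=7 t=11 v=1: → [6,12); WM=8
i=8 t=11 v=3: → [6,12); WM=9
i=9 t=6 v=2: → [6,12); WM=9
i=10 t=6 v=9: → [6,12); WM=9
i=11 t=6 v=3: → [6,12); WM=9
i=12 t=14 v=2: → [12,18); WM=9
i=13 t=8 v=3: → [6,12); WM=9
i=14 t=16 v=2: → [12,18); WM=14; [6,12) fires=5
i=15 t=10 v=6: → [6,12); WM=14
i=16 t=14 v=7: → [12,18); WM=14
i=17 t=27 v=5: → [24,30); WM=25; [12,18) fires=2
i=18 t=27 v=6: → [24,30); WM=25
i=19 t=29 v=7: → [24,30); WM=25
i=20 t=17 v=9: DROP (t<25-4); WM=27
i=21 t=29 v=6: → [24,30); WM=27
i=22 t=19 v=7: DROP (t<27-4); WM=27

5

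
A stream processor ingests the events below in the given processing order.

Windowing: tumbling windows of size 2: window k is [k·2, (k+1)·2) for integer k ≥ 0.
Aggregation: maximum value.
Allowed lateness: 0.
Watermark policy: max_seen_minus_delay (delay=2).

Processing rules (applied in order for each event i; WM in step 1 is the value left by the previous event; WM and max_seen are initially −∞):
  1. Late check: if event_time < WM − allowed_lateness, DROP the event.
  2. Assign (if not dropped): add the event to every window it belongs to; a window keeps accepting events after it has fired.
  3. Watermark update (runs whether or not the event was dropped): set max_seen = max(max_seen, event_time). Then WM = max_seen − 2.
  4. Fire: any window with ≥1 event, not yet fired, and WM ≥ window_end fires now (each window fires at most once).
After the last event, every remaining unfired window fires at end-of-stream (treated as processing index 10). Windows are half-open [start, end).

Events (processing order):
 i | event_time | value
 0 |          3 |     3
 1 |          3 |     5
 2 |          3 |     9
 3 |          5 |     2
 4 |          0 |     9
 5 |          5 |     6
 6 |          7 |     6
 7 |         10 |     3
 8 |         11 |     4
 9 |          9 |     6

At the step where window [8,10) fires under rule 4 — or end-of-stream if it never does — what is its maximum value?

6

i=0 t=3 v=3: → [2,4); WM=1
i=1 t=3 v=5: → [2,4); WM=1
i=2 t=3 v=9: → [2,4); WM=1
i=3 t=5 v=2: → [4,6); WM=3
i=4 t=0 v=9: DROP (t<3-0); WM=3
i=5 t=5 v=6: → [4,6); WM=3
i=6 t=7 v=6: → [6,8); WM=5; [2,4) fires=9
i=7 t=10 v=3: → [10,12); WM=8; [4,6) fires=6 [6,8) fires=6
i=8 t=11 v=4: → [10,12); WM=9
i=9 t=9 v=6: → [8,10); WM=9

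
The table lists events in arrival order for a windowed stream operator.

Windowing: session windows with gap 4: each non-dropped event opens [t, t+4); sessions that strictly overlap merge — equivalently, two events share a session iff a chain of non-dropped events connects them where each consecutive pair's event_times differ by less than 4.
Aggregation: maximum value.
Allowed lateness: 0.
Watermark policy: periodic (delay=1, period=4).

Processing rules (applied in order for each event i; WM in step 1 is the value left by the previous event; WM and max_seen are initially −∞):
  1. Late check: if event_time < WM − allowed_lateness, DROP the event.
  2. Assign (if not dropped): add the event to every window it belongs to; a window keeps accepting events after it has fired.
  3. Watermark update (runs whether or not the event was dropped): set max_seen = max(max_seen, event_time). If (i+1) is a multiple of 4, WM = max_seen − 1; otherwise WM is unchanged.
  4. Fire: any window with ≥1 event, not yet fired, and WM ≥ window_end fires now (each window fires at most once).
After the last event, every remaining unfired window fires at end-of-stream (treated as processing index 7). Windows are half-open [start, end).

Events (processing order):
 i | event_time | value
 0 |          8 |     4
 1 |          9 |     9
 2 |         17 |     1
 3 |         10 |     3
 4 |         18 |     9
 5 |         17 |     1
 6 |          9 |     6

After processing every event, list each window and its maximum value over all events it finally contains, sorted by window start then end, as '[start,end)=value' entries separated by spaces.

[8,14)=9 [17,22)=9

i=0 t=8 v=4: → [8,12); WM=−∞
i=1 t=9 v=9: → [8,13); WM=−∞
i=2 t=17 v=1: → [17,21); WM=−∞
i=3 t=10 v=3: → [8,14); WM=16
i=4 t=18 v=9: → [17,22); WM=16
i=5 t=17 v=1: → [17,22); WM=16
i=6 t=9 v=6: DROP (t<16-0); WM=16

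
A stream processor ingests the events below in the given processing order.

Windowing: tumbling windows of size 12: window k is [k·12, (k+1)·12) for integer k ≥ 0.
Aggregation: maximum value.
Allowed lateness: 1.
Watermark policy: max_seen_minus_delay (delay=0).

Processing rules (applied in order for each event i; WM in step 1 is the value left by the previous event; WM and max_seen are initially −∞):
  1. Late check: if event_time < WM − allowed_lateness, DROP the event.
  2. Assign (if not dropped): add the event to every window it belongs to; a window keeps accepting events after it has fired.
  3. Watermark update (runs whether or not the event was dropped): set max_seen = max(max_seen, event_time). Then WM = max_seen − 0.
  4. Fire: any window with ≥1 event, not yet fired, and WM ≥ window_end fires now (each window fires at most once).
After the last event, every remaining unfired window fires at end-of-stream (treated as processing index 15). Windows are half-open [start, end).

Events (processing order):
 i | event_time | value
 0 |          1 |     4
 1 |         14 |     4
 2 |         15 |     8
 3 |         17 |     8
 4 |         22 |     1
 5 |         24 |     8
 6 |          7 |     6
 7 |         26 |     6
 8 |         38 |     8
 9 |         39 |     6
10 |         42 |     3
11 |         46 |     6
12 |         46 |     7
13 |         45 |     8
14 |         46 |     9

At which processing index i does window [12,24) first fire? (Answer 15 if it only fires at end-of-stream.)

5

i=0 t=1 v=4: → [0,12); WM=1
i=1 t=14 v=4: → [12,24); WM=14; [0,12) fires=4
i=2 t=15 v=8: → [12,24); WM=15
i=3 t=17 v=8: → [12,24); WM=17
i=4 t=22 v=1: → [12,24); WM=22
i=5 t=24 v=8: → [24,36); WM=24; [12,24) fires=8
i=6 t=7 v=6: DROP (t<24-1); WM=24
i=7 t=26 v=6: → [24,36); WM=26
i=8 t=38 v=8: → [36,48); WM=38; [24,36) fires=8
i=9 t=39 v=6: → [36,48); WM=39
i=10 t=42 v=3: → [36,48); WM=42
i=11 t=46 v=6: → [36,48); WM=46
i=12 t=46 v=7: → [36,48); WM=46
i=13 t=45 v=8: → [36,48); WM=46
i=14 t=46 v=9: → [36,48); WM=46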